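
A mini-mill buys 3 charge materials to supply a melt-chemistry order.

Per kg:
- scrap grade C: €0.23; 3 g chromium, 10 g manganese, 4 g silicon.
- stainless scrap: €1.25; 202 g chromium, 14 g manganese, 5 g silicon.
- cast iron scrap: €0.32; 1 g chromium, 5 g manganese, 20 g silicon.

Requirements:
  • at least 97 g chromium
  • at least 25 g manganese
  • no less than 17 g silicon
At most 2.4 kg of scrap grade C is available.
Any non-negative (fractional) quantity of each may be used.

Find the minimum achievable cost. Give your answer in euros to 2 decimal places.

€1.08

Treat it as an LP. Let x1 = kg of scrap grade C, x2 = kg of stainless scrap, x3 = kg of cast iron scrap.
Minimise 0.23x1 + 1.25x2 + 0.32x3 s.t.:
  3x1 + 202x2 + 1x3 ≥ 97   (chromium)
  10x1 + 14x2 + 5x3 ≥ 25   (manganese)
  4x1 + 5x2 + 20x3 ≥ 17   (silicon)
  x1 ≤ 2.4
  x1, x2, x3 ≥ 0.
All 3 inputs are positive at the optimum. There the chromium, manganese, silicon constraints are tight.
That vertex is x1 = 1.663, x2 = 0.4535, x3 = 0.404.
Objective = 0.23·1.663 + 1.25·0.4535 + 0.32·0.404 = 1.0786.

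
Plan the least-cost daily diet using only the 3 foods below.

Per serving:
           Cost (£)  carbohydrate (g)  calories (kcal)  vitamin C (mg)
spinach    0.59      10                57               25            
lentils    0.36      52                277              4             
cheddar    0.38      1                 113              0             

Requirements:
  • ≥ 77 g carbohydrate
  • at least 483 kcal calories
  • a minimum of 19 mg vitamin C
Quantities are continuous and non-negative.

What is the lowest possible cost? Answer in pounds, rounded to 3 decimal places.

£0.884

Let x1 = servings of spinach, x2 = servings of lentils, x3 = servings of cheddar.
Minimise 0.59x1 + 0.36x2 + 0.38x3 with:
  10x1 + 52x2 + 1x3 ≥ 77   (carbohydrate)
  57x1 + 277x2 + 113x3 ≥ 483   (calories)
  25x1 + 4x2 ≥ 19   (vitamin C)
  x1, x2, x3 ≥ 0.
The optimal basis is {spinach, lentils}; cheddar drops out. Binding constraints: calories and vitamin C.
Optimal quantities: spinach = 0.4974 servings, lentils = 1.641 servings.
Cost = 0.59·0.4974 + 0.36·1.641 = 0.88423.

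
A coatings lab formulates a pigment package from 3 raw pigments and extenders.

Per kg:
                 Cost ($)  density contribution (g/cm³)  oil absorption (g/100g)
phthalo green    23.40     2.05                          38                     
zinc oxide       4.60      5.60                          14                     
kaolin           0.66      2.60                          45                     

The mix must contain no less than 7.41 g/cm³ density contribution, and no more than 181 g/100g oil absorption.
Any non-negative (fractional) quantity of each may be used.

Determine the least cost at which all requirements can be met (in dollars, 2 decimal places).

Let x1 = kg of phthalo green, x2 = kg of zinc oxide, x3 = kg of kaolin.
Minimise 23.4x1 + 4.6x2 + 0.66x3 s.t.:
  2.05x1 + 5.6x2 + 2.6x3 ≥ 7.41   (density contribution)
  38x1 + 14x2 + 45x3 ≤ 181   (oil absorption)
  x1, x2, x3 ≥ 0.
The minimum-cost mix takes nothing from phthalo green, zinc oxide — only kaolin. Binding constraint: density contribution.
So kaolin = 2.85 kg.
Hence cost = 0.66·2.85 = $1.8810.

$1.88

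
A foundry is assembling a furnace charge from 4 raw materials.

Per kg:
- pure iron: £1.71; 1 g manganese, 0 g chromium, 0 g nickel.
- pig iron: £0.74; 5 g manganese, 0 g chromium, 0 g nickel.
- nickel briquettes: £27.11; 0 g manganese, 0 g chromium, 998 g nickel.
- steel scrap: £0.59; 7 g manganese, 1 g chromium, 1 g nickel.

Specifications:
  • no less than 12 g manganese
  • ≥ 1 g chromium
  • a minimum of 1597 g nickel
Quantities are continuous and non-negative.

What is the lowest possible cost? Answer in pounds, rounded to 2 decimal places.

£44.35

Let x1 = kg of pure iron, x2 = kg of pig iron, x3 = kg of nickel briquettes, x4 = kg of steel scrap.
min 1.71x1 + 0.74x2 + 27.11x3 + 0.59x4 with:
  1x1 + 5x2 + 7x4 ≥ 12   (manganese)
  1x4 ≥ 1   (chromium)
  998x3 + 1x4 ≥ 1597   (nickel)
  x1, x2, x3, x4 ≥ 0.
The optimal basis is {nickel briquettes, steel scrap}; pure iron, pig iron drop out. There the manganese and nickel constraints are tight.
Solving gives x3 = 1.5985, x4 = 1.7143.
Total cost: 27.11·1.5985 + 0.59·1.7143 = 44.3468.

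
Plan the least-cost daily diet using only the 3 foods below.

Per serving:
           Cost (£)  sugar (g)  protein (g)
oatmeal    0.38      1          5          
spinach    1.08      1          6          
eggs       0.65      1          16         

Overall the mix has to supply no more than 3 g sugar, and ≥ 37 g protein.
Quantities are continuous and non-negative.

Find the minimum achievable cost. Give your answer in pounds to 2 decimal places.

£1.50

Set it up as a linear program. Let x1 = servings of oatmeal, x2 = servings of spinach, x3 = servings of eggs.
Minimise 0.38x1 + 1.08x2 + 0.65x3 subject to:
  1x1 + 1x2 + 1x3 ≤ 3   (sugar)
  5x1 + 6x2 + 16x3 ≥ 37   (protein)
  x1, x2, x3 ≥ 0.
The cheapest feasible vertex uses only eggs; oatmeal, spinach are not used. Binding constraint: protein.
That vertex is x3 = 2.312.
Cost = 0.65·2.312 = 1.5028.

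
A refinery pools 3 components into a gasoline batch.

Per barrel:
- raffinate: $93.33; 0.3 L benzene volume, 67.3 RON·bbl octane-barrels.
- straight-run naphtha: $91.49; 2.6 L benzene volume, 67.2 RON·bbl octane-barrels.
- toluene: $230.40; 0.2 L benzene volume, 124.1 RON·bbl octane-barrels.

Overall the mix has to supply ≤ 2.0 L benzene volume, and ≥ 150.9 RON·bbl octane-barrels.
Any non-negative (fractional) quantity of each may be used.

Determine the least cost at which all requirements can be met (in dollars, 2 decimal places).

$208.28

Let x1 = barrels of raffinate, x2 = barrels of straight-run naphtha, x3 = barrels of toluene.
Minimize 93.33x1 + 91.49x2 + 230.4x3 subject to:
  0.3x1 + 2.6x2 + 0.2x3 ≤ 2   (benzene volume)
  67.3x1 + 67.2x2 + 124.1x3 ≥ 150.9   (octane-barrels)
  x1, x2, x3 ≥ 0.
The optimal basis is {raffinate, straight-run naphtha}; toluene drops out. The benzene volume and octane-barrels requirements are met with equality.
Optimal quantities: raffinate = 1.666 barrels, straight-run naphtha = 0.577 barrels.
Hence cost = 93.33·1.666 + 91.49·0.577 = $208.2775.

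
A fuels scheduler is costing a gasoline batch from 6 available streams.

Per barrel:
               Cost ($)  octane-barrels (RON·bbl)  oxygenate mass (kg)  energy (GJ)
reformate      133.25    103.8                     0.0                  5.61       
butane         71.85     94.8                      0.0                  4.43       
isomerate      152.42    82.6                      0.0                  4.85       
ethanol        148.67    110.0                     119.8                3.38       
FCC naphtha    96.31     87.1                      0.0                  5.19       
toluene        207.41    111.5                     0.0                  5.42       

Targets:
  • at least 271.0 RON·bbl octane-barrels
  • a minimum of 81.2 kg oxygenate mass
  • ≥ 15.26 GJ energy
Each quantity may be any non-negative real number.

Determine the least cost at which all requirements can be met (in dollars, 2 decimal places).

Let x1 = barrels of reformate, x2 = barrels of butane, x3 = barrels of isomerate, x4 = barrels of ethanol, x5 = barrels of FCC naphtha, x6 = barrels of toluene.
Minimise 133.25x1 + 71.85x2 + 152.42x3 + 148.67x4 + 96.31x5 + 207.41x6 subject to:
  103.8x1 + 94.8x2 + 82.6x3 + 110x4 + 87.1x5 + 111.5x6 ≥ 271   (octane-barrels)
  119.8x4 ≥ 81.2   (oxygenate mass)
  5.61x1 + 4.43x2 + 4.85x3 + 3.38x4 + 5.19x5 + 5.42x6 ≥ 15.26   (energy)
  x1, x2, x3, x4, x5, x6 ≥ 0.
The minimum-cost mix takes nothing from reformate, isomerate, FCC naphtha, toluene — only butane, ethanol. The oxygenate mass and energy requirements are met with equality.
That vertex is x2 = 2.92755, x4 = 0.677796.
Hence cost = 71.85·2.92755 + 148.67·0.677796 = $311.1124.

$311.11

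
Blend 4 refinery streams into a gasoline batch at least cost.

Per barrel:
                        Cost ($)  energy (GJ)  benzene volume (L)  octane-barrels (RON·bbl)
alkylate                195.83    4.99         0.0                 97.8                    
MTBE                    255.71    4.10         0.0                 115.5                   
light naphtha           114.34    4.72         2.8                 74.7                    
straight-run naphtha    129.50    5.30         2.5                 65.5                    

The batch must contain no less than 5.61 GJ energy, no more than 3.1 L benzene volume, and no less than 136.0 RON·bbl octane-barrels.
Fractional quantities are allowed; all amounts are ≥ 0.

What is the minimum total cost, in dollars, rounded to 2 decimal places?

$233.31

This is a linear program. Let x1 = barrels of alkylate, x2 = barrels of MTBE, x3 = barrels of light naphtha, x4 = barrels of straight-run naphtha.
Minimise 195.83x1 + 255.71x2 + 114.34x3 + 129.5x4 subject to:
  4.99x1 + 4.1x2 + 4.72x3 + 5.3x4 ≥ 5.61   (energy)
  2.8x3 + 2.5x4 ≤ 3.1   (benzene volume)
  97.8x1 + 115.5x2 + 74.7x3 + 65.5x4 ≥ 136   (octane-barrels)
  x1, x2, x3, x4 ≥ 0.
The minimum-cost mix takes nothing from MTBE, straight-run naphtha — only alkylate, light naphtha. Binding constraints: benzene volume and octane-barrels.
Optimal quantities: alkylate = 0.544953 barrels, light naphtha = 1.10714 barrels.
Total cost: 195.83·0.544953 + 114.34·1.10714 = 233.3085.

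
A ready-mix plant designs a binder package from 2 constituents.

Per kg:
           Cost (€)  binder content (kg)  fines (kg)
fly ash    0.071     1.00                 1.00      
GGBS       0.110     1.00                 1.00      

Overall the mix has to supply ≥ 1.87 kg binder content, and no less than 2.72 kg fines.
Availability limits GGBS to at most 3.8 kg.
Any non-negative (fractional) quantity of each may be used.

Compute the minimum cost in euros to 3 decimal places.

Let x1 = kg of fly ash, x2 = kg of GGBS.
Minimize 0.071x1 + 0.11x2 subject to:
  1x1 + 1x2 ≥ 1.87   (binder content)
  1x1 + 1x2 ≥ 2.72   (fines)
  x2 ≤ 3.8
  x1, x2 ≥ 0.
The optimal basis is {fly ash}; GGBS drops out. Binding constraint: fines.
Optimal quantities: fly ash = 2.72 kg.
Cost = 0.071·2.72 = 0.19312.

€0.193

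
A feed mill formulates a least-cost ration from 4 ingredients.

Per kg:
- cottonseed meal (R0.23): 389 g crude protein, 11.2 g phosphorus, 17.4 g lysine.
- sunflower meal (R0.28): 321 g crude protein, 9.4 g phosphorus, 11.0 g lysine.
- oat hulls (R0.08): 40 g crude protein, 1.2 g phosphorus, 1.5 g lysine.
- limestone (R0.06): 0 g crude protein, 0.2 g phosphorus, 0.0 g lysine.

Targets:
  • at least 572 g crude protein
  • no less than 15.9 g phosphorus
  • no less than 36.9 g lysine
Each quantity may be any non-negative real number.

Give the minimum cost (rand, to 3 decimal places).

Let x1 = kg of cottonseed meal, x2 = kg of sunflower meal, x3 = kg of oat hulls, x4 = kg of limestone.
Minimize 0.23x1 + 0.28x2 + 0.08x3 + 0.06x4 subject to:
  389x1 + 321x2 + 40x3 ≥ 572   (crude protein)
  11.2x1 + 9.4x2 + 1.2x3 + 0.2x4 ≥ 15.9   (phosphorus)
  17.4x1 + 11x2 + 1.5x3 ≥ 36.9   (lysine)
  x1, x2, x3, x4 ≥ 0.
At the optimum only cottonseed meal is positive (sunflower meal, oat hulls, limestone = 0). The lysine requirement is met with equality.
So cottonseed meal = 2.121 kg.
Hence cost = 0.23·2.121 = R0.48783.

R0.488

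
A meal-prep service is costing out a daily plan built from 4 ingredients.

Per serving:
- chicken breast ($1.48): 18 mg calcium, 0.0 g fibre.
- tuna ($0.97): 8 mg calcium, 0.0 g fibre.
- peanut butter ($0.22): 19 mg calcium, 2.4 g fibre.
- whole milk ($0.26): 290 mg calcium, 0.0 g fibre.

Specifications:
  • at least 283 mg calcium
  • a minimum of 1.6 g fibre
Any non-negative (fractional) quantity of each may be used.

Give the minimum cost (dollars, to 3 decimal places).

Let x1 = servings of chicken breast, x2 = servings of tuna, x3 = servings of peanut butter, x4 = servings of whole milk.
Minimize 1.48x1 + 0.97x2 + 0.22x3 + 0.26x4 with:
  18x1 + 8x2 + 19x3 + 290x4 ≥ 283   (calcium)
  2.4x3 ≥ 1.6   (fibre)
  x1, x2, x3, x4 ≥ 0.
The cheapest feasible vertex uses only peanut butter, whole milk; chicken breast, tuna are not used. Binding constraints: calcium and fibre.
Solving gives x3 = 0.6667, x4 = 0.9322.
Objective = 0.22·0.6667 + 0.26·0.9322 = 0.38905.

$0.389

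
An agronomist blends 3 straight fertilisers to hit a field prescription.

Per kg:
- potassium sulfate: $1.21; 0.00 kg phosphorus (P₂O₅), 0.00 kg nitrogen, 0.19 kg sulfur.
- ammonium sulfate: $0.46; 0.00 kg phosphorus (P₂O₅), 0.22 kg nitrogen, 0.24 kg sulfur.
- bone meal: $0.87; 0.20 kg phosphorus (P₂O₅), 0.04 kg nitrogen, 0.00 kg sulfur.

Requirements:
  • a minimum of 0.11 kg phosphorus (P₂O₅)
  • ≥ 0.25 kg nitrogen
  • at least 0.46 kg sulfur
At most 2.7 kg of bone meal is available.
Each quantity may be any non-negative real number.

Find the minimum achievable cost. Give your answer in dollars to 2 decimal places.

Set it up as a linear program. Let x1 = kg of potassium sulfate, x2 = kg of ammonium sulfate, x3 = kg of bone meal.
Minimize 1.21x1 + 0.46x2 + 0.87x3 with:
  0.2x3 ≥ 0.11   (phosphorus (P₂O₅))
  0.22x2 + 0.04x3 ≥ 0.25   (nitrogen)
  0.19x1 + 0.24x2 ≥ 0.46   (sulfur)
  x3 ≤ 2.7
  x1, x2, x3 ≥ 0.
The cheapest feasible vertex uses only ammonium sulfate, bone meal; potassium sulfate is not used. There the phosphorus (P₂O₅) and sulfur constraints are tight.
So ammonium sulfate = 1.917 kg, bone meal = 0.55 kg.
Objective = 0.46·1.917 + 0.87·0.55 = 1.3603.

$1.36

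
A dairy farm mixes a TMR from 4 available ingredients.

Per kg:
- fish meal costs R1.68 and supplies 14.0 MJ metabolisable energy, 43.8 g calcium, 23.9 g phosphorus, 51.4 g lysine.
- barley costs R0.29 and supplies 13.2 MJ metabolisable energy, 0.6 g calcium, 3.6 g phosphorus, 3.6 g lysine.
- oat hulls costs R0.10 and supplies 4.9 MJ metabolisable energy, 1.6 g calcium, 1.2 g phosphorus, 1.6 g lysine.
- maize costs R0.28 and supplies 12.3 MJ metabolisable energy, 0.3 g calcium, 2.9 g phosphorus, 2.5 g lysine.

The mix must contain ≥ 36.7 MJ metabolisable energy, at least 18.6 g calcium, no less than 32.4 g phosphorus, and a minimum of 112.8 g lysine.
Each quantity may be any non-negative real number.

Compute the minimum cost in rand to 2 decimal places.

Treat it as an LP. Let x1 = kg of fish meal, x2 = kg of barley, x3 = kg of oat hulls, x4 = kg of maize.
min 1.68x1 + 0.29x2 + 0.1x3 + 0.28x4 with:
  14x1 + 13.2x2 + 4.9x3 + 12.3x4 ≥ 36.7   (metabolisable energy)
  43.8x1 + 0.6x2 + 1.6x3 + 0.3x4 ≥ 18.6   (calcium)
  23.9x1 + 3.6x2 + 1.2x3 + 2.9x4 ≥ 32.4   (phosphorus)
  51.4x1 + 3.6x2 + 1.6x3 + 2.5x4 ≥ 112.8   (lysine)
  x1, x2, x3, x4 ≥ 0.
The optimal basis is {fish meal, oat hulls}; barley, maize drop out. Binding constraints: metabolisable energy and lysine.
So fish meal = 2.153 kg, oat hulls = 1.339 kg.
Total cost: 1.68·2.153 + 0.1·1.339 = 3.7509.

R3.75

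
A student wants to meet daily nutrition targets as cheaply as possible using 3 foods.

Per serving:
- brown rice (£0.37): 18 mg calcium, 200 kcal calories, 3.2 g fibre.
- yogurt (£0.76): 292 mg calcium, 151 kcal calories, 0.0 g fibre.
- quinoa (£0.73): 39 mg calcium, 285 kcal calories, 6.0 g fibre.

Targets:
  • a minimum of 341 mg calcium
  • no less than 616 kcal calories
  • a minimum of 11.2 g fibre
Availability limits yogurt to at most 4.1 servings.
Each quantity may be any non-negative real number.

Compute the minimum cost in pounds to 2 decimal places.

£2.02

Let x1 = servings of brown rice, x2 = servings of yogurt, x3 = servings of quinoa.
min 0.37x1 + 0.76x2 + 0.73x3 with:
  18x1 + 292x2 + 39x3 ≥ 341   (calcium)
  200x1 + 151x2 + 285x3 ≥ 616   (calories)
  3.2x1 + 6x3 ≥ 11.2   (fibre)
  x2 ≤ 4.1
  x1, x2, x3 ≥ 0.
At the optimum only brown rice, yogurt are positive (quinoa = 0). The calcium and fibre requirements are met with equality.
Optimal quantities: brown rice = 3.5 servings, yogurt = 0.9521 servings.
Total cost: 0.37·3.5 + 0.76·0.9521 = 2.0186.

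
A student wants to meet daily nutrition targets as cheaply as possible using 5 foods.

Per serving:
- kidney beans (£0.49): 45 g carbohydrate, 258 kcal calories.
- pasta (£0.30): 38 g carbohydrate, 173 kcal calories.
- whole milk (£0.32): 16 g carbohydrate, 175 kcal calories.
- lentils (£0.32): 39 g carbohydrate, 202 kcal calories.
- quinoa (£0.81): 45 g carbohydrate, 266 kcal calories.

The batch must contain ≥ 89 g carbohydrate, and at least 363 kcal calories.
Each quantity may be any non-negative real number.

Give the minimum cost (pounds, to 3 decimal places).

£0.703

Let x1 = servings of kidney beans, x2 = servings of pasta, x3 = servings of whole milk, x4 = servings of lentils, x5 = servings of quinoa.
min 0.49x1 + 0.3x2 + 0.32x3 + 0.32x4 + 0.81x5 subject to:
  45x1 + 38x2 + 16x3 + 39x4 + 45x5 ≥ 89   (carbohydrate)
  258x1 + 173x2 + 175x3 + 202x4 + 266x5 ≥ 363   (calories)
  x1, x2, x3, x4, x5 ≥ 0.
At the optimum only pasta is positive (kidney beans, whole milk, lentils, quinoa = 0). Binding constraint: carbohydrate.
That vertex is x2 = 2.342.
Total cost: 0.3·2.342 = 0.70260.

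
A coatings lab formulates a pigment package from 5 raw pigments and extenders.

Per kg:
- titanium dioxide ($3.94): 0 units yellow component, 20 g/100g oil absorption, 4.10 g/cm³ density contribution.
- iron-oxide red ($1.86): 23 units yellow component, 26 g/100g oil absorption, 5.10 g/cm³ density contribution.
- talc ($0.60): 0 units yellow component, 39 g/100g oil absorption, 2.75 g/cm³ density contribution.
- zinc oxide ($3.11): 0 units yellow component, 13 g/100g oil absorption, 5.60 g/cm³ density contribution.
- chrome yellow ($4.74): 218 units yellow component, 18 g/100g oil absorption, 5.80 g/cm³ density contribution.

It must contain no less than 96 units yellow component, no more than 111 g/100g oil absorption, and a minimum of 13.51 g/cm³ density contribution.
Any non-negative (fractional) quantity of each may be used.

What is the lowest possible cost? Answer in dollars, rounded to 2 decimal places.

This is a linear program. Let x1 = kg of titanium dioxide, x2 = kg of iron-oxide red, x3 = kg of talc, x4 = kg of zinc oxide, x5 = kg of chrome yellow.
Minimise 3.94x1 + 1.86x2 + 0.6x3 + 3.11x4 + 4.74x5 s.t.:
  23x2 + 218x5 ≥ 96   (yellow component)
  20x1 + 26x2 + 39x3 + 13x4 + 18x5 ≤ 111   (oil absorption)
  4.1x1 + 5.1x2 + 2.75x3 + 5.6x4 + 5.8x5 ≥ 13.51   (density contribution)
  x1, x2, x3, x4, x5 ≥ 0.
The optimal basis is {iron-oxide red, talc, chrome yellow}; titanium dioxide, zinc oxide drop out. Binding constraints: yellow component, oil absorption, density contribution.
Solving gives x2 = 1.322, x3 = 1.826, x5 = 0.3008.
Objective = 1.86·1.322 + 0.6·1.826 + 4.74·0.3008 = 4.9803.

$4.98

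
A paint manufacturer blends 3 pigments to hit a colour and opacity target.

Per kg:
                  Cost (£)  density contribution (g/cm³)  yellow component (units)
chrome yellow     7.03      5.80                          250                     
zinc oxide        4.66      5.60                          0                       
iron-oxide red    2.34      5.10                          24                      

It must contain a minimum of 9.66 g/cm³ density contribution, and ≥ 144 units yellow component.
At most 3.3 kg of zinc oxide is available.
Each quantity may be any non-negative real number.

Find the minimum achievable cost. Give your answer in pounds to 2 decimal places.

£6.37

Let x1 = kg of chrome yellow, x2 = kg of zinc oxide, x3 = kg of iron-oxide red.
min 7.03x1 + 4.66x2 + 2.34x3 s.t.:
  5.8x1 + 5.6x2 + 5.1x3 ≥ 9.66   (density contribution)
  250x1 + 24x3 ≥ 144   (yellow component)
  x2 ≤ 3.3
  x1, x2, x3 ≥ 0.
The optimal basis is {chrome yellow, iron-oxide red}; zinc oxide drops out. The density contribution and yellow component requirements are met with equality.
Solving gives x1 = 0.4425, x3 = 1.391.
Total cost: 7.03·0.4425 + 2.34·1.391 = 6.3657.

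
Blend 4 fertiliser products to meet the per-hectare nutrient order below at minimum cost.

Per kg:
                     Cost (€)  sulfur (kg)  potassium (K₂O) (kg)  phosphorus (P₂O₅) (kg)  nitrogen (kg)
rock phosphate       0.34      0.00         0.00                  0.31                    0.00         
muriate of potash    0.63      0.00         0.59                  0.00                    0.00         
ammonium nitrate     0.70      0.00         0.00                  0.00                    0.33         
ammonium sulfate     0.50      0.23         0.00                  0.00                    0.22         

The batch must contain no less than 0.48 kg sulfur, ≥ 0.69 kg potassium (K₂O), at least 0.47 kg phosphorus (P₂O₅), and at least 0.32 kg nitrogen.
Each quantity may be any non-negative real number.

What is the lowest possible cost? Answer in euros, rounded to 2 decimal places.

Set it up as a linear program. Let x1 = kg of rock phosphate, x2 = kg of muriate of potash, x3 = kg of ammonium nitrate, x4 = kg of ammonium sulfate.
min 0.34x1 + 0.63x2 + 0.7x3 + 0.5x4 s.t.:
  0.23x4 ≥ 0.48   (sulfur)
  0.59x2 ≥ 0.69   (potassium (K₂O))
  0.31x1 ≥ 0.47   (phosphorus (P₂O₅))
  0.33x3 + 0.22x4 ≥ 0.32   (nitrogen)
  x1, x2, x3, x4 ≥ 0.
The minimum-cost mix takes nothing from ammonium nitrate — only rock phosphate, muriate of potash, ammonium sulfate. There the sulfur, potassium (K₂O), phosphorus (P₂O₅) constraints are tight.
That vertex is x1 = 1.516, x2 = 1.169, x4 = 2.087.
Total cost: 0.34·1.516 + 0.63·1.169 + 0.5·2.087 = 2.2954.

€2.30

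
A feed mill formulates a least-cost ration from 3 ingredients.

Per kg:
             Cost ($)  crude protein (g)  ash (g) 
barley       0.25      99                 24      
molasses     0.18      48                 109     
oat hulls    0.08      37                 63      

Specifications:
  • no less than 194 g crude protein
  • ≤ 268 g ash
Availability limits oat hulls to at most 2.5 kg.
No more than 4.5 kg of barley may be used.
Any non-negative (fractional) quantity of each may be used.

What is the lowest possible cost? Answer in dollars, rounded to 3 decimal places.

$0.456

This is a linear program. Let x1 = kg of barley, x2 = kg of molasses, x3 = kg of oat hulls.
Minimize 0.25x1 + 0.18x2 + 0.08x3 with:
  99x1 + 48x2 + 37x3 ≥ 194   (crude protein)
  24x1 + 109x2 + 63x3 ≤ 268   (ash)
  x3 ≤ 2.5
  x1 ≤ 4.5
  x1, x2, x3 ≥ 0.
The optimal basis is {barley, oat hulls}; molasses drops out. Binding constraints: crude protein and the oat hulls cap.
Optimal quantities: barley = 1.025 kg, oat hulls = 2.5 kg.
Cost = 0.25·1.025 + 0.08·2.5 = 0.45625.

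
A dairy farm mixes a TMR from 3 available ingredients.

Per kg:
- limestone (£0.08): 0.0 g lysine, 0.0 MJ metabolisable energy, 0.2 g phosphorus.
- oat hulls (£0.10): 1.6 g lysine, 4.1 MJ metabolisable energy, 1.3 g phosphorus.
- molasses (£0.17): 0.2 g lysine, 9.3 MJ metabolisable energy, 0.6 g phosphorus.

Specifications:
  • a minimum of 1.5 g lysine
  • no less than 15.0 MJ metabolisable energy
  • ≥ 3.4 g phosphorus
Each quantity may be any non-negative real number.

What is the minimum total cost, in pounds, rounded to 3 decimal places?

£0.333

Treat it as an LP. Let x1 = kg of limestone, x2 = kg of oat hulls, x3 = kg of molasses.
Minimise 0.08x1 + 0.1x2 + 0.17x3 subject to:
  1.6x2 + 0.2x3 ≥ 1.5   (lysine)
  4.1x2 + 9.3x3 ≥ 15   (metabolisable energy)
  0.2x1 + 1.3x2 + 0.6x3 ≥ 3.4   (phosphorus)
  x1, x2, x3 ≥ 0.
The cheapest feasible vertex uses only oat hulls, molasses; limestone is not used. There the metabolisable energy and phosphorus constraints are tight.
Optimal quantities: oat hulls = 2.349 kg, molasses = 0.5774 kg.
Total cost: 0.1·2.349 + 0.17·0.5774 = 0.33306.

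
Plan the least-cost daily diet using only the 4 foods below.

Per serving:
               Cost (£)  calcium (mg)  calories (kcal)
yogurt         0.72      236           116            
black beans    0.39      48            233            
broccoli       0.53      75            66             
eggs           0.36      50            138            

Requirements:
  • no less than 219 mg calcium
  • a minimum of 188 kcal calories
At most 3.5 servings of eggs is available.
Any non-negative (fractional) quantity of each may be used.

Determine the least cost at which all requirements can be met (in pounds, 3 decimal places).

£0.762

Let x1 = servings of yogurt, x2 = servings of black beans, x3 = servings of broccoli, x4 = servings of eggs.
min 0.72x1 + 0.39x2 + 0.53x3 + 0.36x4 subject to:
  236x1 + 48x2 + 75x3 + 50x4 ≥ 219   (calcium)
  116x1 + 233x2 + 66x3 + 138x4 ≥ 188   (calories)
  x4 ≤ 3.5
  x1, x2, x3, x4 ≥ 0.
The optimal basis is {yogurt, black beans}; broccoli, eggs drop out. Binding constraints: calcium and calories.
That vertex is x1 = 0.8499, x2 = 0.3837.
Objective = 0.72·0.8499 + 0.39·0.3837 = 0.76157.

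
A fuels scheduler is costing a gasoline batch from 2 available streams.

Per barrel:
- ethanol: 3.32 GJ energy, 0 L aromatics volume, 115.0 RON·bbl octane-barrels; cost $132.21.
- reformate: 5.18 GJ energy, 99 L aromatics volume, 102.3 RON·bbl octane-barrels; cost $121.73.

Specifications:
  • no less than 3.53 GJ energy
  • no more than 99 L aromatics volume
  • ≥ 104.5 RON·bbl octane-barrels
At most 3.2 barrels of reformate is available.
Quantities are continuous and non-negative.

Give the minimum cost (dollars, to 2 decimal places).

$121.09

Set it up as a linear program. Let x1 = barrels of ethanol, x2 = barrels of reformate.
Minimize 132.21x1 + 121.73x2 with:
  3.32x1 + 5.18x2 ≥ 3.53   (energy)
  99x2 ≤ 99   (aromatics volume)
  115x1 + 102.3x2 ≥ 104.5   (octane-barrels)
  x2 ≤ 3.2
  x1, x2 ≥ 0.
Both inputs are positive at the optimum. There the energy and octane-barrels constraints are tight.
Optimal quantities: ethanol = 0.7037 barrels, reformate = 0.2305 barrels.
Objective = 132.21·0.7037 + 121.73·0.2305 = 121.0949.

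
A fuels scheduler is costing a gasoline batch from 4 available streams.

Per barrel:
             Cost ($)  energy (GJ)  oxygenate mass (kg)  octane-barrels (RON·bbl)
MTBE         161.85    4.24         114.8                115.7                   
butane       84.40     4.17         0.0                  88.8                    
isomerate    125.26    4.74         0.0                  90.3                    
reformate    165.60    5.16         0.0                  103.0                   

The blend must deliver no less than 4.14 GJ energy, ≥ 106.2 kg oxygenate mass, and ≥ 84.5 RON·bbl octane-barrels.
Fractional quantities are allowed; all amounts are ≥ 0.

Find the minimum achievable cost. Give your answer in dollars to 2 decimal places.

Treat it as an LP. Let x1 = barrels of MTBE, x2 = barrels of butane, x3 = barrels of isomerate, x4 = barrels of reformate.
Minimize 161.85x1 + 84.4x2 + 125.26x3 + 165.6x4 with:
  4.24x1 + 4.17x2 + 4.74x3 + 5.16x4 ≥ 4.14   (energy)
  114.8x1 ≥ 106.2   (oxygenate mass)
  115.7x1 + 88.8x2 + 90.3x3 + 103x4 ≥ 84.5   (octane-barrels)
  x1, x2, x3, x4 ≥ 0.
The cheapest feasible vertex uses only MTBE, butane; isomerate, reformate are not used. The energy and oxygenate mass requirements are met with equality.
So MTBE = 0.9251 barrels, butane = 0.05219 barrels.
Hence cost = 161.85·0.9251 + 84.4·0.05219 = $154.1323.

$154.13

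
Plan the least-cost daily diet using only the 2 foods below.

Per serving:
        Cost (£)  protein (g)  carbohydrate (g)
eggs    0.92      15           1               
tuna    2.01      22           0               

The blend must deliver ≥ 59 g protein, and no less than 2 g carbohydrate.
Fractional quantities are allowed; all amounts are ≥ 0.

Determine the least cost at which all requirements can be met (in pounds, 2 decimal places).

£3.62

Treat it as an LP. Let x1 = servings of eggs, x2 = servings of tuna.
min 0.92x1 + 2.01x2 subject to:
  15x1 + 22x2 ≥ 59   (protein)
  1x1 ≥ 2   (carbohydrate)
  x1, x2 ≥ 0.
The minimum-cost mix takes nothing from tuna — only eggs. Binding constraint: protein.
So eggs = 3.933 servings.
Cost = 0.92·3.933 = 3.6184.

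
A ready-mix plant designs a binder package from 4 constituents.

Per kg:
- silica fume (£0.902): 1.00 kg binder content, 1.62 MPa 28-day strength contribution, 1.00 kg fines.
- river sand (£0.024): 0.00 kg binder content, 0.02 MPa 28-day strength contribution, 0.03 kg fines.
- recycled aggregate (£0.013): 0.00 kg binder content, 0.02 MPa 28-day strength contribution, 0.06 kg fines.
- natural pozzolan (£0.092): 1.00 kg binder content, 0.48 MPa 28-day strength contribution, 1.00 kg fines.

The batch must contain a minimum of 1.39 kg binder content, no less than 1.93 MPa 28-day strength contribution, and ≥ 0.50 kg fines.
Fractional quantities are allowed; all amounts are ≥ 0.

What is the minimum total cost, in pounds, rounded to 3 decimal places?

£0.370

Let x1 = kg of silica fume, x2 = kg of river sand, x3 = kg of recycled aggregate, x4 = kg of natural pozzolan.
min 0.902x1 + 0.024x2 + 0.013x3 + 0.092x4 with:
  1x1 + 1x4 ≥ 1.39   (binder content)
  1.62x1 + 0.02x2 + 0.02x3 + 0.48x4 ≥ 1.93   (28-day strength contribution)
  1x1 + 0.03x2 + 0.06x3 + 1x4 ≥ 0.5   (fines)
  x1, x2, x3, x4 ≥ 0.
The cheapest feasible vertex uses only natural pozzolan; silica fume, river sand, recycled aggregate are not used. There the 28-day strength contribution constraint is tight.
So natural pozzolan = 4.021 kg.
Hence cost = 0.092·4.021 = £0.36993.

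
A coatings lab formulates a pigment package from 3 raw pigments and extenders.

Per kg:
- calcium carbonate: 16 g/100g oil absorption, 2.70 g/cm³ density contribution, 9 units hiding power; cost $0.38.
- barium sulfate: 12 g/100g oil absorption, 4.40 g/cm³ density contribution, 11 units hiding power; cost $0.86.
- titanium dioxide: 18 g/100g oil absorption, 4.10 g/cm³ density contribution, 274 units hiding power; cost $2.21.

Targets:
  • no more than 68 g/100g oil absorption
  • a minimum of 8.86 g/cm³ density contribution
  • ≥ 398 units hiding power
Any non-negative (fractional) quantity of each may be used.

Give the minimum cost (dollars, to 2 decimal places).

Let x1 = kg of calcium carbonate, x2 = kg of barium sulfate, x3 = kg of titanium dioxide.
Minimise 0.38x1 + 0.86x2 + 2.21x3 subject to:
  16x1 + 12x2 + 18x3 ≤ 68   (oil absorption)
  2.7x1 + 4.4x2 + 4.1x3 ≥ 8.86   (density contribution)
  9x1 + 11x2 + 274x3 ≥ 398   (hiding power)
  x1, x2, x3 ≥ 0.
At the optimum only calcium carbonate, titanium dioxide are positive (barium sulfate = 0). The density contribution and hiding power requirements are met with equality.
Optimal quantities: calcium carbonate = 1.132 kg, titanium dioxide = 1.415 kg.
Total cost: 0.38·1.132 + 2.21·1.415 = 3.5573.

$3.56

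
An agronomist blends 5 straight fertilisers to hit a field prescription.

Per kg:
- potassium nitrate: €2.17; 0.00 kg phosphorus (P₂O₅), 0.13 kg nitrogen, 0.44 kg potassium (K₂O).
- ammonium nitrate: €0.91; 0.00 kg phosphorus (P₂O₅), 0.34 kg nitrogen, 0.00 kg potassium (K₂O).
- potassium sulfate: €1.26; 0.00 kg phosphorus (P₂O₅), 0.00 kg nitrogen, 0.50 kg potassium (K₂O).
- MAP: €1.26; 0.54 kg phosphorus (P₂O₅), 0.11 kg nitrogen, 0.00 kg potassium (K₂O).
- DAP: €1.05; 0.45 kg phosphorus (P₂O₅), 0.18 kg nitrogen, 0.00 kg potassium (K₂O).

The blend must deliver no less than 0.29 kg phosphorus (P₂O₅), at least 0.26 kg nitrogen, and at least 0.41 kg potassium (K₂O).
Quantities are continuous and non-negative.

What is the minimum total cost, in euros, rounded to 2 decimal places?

Let x1 = kg of potassium nitrate, x2 = kg of ammonium nitrate, x3 = kg of potassium sulfate, x4 = kg of MAP, x5 = kg of DAP.
Minimise 2.17x1 + 0.91x2 + 1.26x3 + 1.26x4 + 1.05x5 with:
  0.54x4 + 0.45x5 ≥ 0.29   (phosphorus (P₂O₅))
  0.13x1 + 0.34x2 + 0.11x4 + 0.18x5 ≥ 0.26   (nitrogen)
  0.44x1 + 0.5x3 ≥ 0.41   (potassium (K₂O))
  x1, x2, x3, x4, x5 ≥ 0.
The minimum-cost mix takes nothing from potassium nitrate, MAP — only ammonium nitrate, potassium sulfate, DAP. The phosphorus (P₂O₅), nitrogen, potassium (K₂O) requirements are met with equality.
So ammonium nitrate = 0.4235 kg, potassium sulfate = 0.82 kg, DAP = 0.6444 kg.
Objective = 0.91·0.4235 + 1.26·0.82 + 1.05·0.6444 = 2.0952.

€2.10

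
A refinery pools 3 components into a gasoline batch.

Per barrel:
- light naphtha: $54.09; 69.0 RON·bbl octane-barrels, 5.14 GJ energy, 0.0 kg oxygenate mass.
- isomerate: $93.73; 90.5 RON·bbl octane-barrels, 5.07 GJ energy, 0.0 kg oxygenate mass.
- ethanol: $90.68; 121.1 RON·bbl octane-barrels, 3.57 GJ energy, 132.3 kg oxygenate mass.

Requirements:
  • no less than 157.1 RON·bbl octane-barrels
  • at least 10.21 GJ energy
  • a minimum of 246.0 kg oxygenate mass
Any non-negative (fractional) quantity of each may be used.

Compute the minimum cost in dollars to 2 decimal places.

Set it up as a linear program. Let x1 = barrels of light naphtha, x2 = barrels of isomerate, x3 = barrels of ethanol.
min 54.09x1 + 93.73x2 + 90.68x3 with:
  69x1 + 90.5x2 + 121.1x3 ≥ 157.1   (octane-barrels)
  5.14x1 + 5.07x2 + 3.57x3 ≥ 10.21   (energy)
  132.3x3 ≥ 246   (oxygenate mass)
  x1, x2, x3 ≥ 0.
The optimal basis is {light naphtha, ethanol}; isomerate drops out. The energy and oxygenate mass requirements are met with equality.
So light naphtha = 0.69492 barrels, ethanol = 1.8594 barrels.
Hence cost = 54.09·0.69492 + 90.68·1.8594 = $206.1986.

$206.20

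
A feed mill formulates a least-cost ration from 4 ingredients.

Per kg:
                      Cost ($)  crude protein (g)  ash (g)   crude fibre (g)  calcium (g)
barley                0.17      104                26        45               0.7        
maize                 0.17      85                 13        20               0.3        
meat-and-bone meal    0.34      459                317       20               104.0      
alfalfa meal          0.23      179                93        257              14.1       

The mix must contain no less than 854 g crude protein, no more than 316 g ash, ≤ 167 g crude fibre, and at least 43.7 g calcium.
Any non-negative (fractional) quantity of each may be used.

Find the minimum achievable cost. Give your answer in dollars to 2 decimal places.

Let x1 = kg of barley, x2 = kg of maize, x3 = kg of meat-and-bone meal, x4 = kg of alfalfa meal.
Minimise 0.17x1 + 0.17x2 + 0.34x3 + 0.23x4 s.t.:
  104x1 + 85x2 + 459x3 + 179x4 ≥ 854   (crude protein)
  26x1 + 13x2 + 317x3 + 93x4 ≤ 316   (ash)
  45x1 + 20x2 + 20x3 + 257x4 ≤ 167   (crude fibre)
  0.7x1 + 0.3x2 + 104x3 + 14.1x4 ≥ 43.7   (calcium)
  x1, x2, x3, x4 ≥ 0.
At the optimum only barley, maize, meat-and-bone meal are positive (alfalfa meal = 0). The crude protein, ash, crude fibre requirements are met with equality.
Optimal quantities: barley = 1.333 kg, maize = 4.654 kg, meat-and-bone meal = 0.6967 kg.
Hence cost = 0.17·1.333 + 0.17·4.654 + 0.34·0.6967 = $1.2547.

$1.25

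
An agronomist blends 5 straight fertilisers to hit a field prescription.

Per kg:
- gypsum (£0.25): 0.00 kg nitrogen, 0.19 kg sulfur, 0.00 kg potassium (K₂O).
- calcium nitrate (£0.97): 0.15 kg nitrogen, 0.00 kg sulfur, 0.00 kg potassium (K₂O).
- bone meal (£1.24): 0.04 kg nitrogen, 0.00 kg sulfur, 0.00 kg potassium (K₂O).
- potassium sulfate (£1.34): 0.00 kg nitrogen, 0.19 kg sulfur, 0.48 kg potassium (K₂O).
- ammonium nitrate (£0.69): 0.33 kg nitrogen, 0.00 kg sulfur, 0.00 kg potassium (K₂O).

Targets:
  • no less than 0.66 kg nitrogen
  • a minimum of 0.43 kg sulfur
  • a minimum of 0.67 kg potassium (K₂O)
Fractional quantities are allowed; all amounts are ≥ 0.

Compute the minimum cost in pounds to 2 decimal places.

Treat it as an LP. Let x1 = kg of gypsum, x2 = kg of calcium nitrate, x3 = kg of bone meal, x4 = kg of potassium sulfate, x5 = kg of ammonium nitrate.
min 0.25x1 + 0.97x2 + 1.24x3 + 1.34x4 + 0.69x5 with:
  0.15x2 + 0.04x3 + 0.33x5 ≥ 0.66   (nitrogen)
  0.19x1 + 0.19x4 ≥ 0.43   (sulfur)
  0.48x4 ≥ 0.67   (potassium (K₂O))
  x1, x2, x3, x4, x5 ≥ 0.
At the optimum only gypsum, potassium sulfate, ammonium nitrate are positive (calcium nitrate, bone meal = 0). The nitrogen, sulfur, potassium (K₂O) requirements are met with equality.
Solving gives x1 = 0.8673, x4 = 1.396, x5 = 2.
Objective = 0.25·0.8673 + 1.34·1.396 + 0.69·2 = 3.4675.

£3.47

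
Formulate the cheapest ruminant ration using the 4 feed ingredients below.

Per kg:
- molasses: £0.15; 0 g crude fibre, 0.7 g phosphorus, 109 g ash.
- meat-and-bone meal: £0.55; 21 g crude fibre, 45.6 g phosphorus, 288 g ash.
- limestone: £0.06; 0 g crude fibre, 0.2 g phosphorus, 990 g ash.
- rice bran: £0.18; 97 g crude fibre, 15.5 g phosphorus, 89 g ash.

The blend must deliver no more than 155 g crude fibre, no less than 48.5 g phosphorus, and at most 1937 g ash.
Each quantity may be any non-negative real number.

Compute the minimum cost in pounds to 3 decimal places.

£0.575

Treat it as an LP. Let x1 = kg of molasses, x2 = kg of meat-and-bone meal, x3 = kg of limestone, x4 = kg of rice bran.
min 0.15x1 + 0.55x2 + 0.06x3 + 0.18x4 with:
  21x2 + 97x4 ≤ 155   (crude fibre)
  0.7x1 + 45.6x2 + 0.2x3 + 15.5x4 ≥ 48.5   (phosphorus)
  109x1 + 288x2 + 990x3 + 89x4 ≤ 1937   (ash)
  x1, x2, x3, x4 ≥ 0.
At the optimum only meat-and-bone meal, rice bran are positive (molasses, limestone = 0). Binding constraints: crude fibre and phosphorus.
That vertex is x2 = 0.5618, x4 = 1.476.
Objective = 0.55·0.5618 + 0.18·1.476 = 0.57467.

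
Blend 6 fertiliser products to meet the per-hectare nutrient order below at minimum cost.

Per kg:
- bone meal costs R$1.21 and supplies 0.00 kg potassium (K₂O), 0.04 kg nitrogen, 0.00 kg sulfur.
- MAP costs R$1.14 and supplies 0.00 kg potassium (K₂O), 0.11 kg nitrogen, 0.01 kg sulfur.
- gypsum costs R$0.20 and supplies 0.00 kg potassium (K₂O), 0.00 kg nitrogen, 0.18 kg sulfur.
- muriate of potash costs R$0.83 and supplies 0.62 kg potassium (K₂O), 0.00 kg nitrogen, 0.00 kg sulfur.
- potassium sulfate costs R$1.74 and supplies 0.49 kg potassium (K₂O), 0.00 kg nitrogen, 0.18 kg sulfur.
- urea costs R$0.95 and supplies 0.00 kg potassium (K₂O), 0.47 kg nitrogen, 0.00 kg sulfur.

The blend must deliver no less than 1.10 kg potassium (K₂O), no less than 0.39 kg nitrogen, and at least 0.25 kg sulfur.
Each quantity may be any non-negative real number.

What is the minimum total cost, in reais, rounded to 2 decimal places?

R$2.54

Treat it as an LP. Let x1 = kg of bone meal, x2 = kg of MAP, x3 = kg of gypsum, x4 = kg of muriate of potash, x5 = kg of potassium sulfate, x6 = kg of urea.
Minimise 1.21x1 + 1.14x2 + 0.2x3 + 0.83x4 + 1.74x5 + 0.95x6 s.t.:
  0.62x4 + 0.49x5 ≥ 1.1   (potassium (K₂O))
  0.04x1 + 0.11x2 + 0.47x6 ≥ 0.39   (nitrogen)
  0.01x2 + 0.18x3 + 0.18x5 ≥ 0.25   (sulfur)
  x1, x2, x3, x4, x5, x6 ≥ 0.
At the optimum only gypsum, muriate of potash, urea are positive (bone meal, MAP, potassium sulfate = 0). Binding constraints: potassium (K₂O), nitrogen, sulfur.
Solving gives x3 = 1.389, x4 = 1.774, x6 = 0.8298.
Cost = 0.2·1.389 + 0.83·1.774 + 0.95·0.8298 = 2.5385.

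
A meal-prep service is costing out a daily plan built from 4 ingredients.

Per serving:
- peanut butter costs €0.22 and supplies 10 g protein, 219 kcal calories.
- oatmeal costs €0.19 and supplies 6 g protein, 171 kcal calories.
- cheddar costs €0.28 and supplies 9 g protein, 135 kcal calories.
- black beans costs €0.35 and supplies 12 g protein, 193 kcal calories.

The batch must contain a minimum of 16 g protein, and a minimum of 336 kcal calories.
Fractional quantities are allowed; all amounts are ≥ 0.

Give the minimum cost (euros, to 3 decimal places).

Let x1 = servings of peanut butter, x2 = servings of oatmeal, x3 = servings of cheddar, x4 = servings of black beans.
Minimize 0.22x1 + 0.19x2 + 0.28x3 + 0.35x4 subject to:
  10x1 + 6x2 + 9x3 + 12x4 ≥ 16   (protein)
  219x1 + 171x2 + 135x3 + 193x4 ≥ 336   (calories)
  x1, x2, x3, x4 ≥ 0.
The minimum-cost mix takes nothing from oatmeal, cheddar, black beans — only peanut butter. The protein requirement is met with equality.
That vertex is x1 = 1.6.
Objective = 0.22·1.6 = 0.35200.

€0.352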